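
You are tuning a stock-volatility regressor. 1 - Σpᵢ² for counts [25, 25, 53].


Probabilities: [25/103, 25/103, 53/103] ≈ [0.2427, 0.2427, 0.5146]
Σpᵢ² = (625 + 625 + 2809)/103² = 4059/10609
Gini = 1 - Σpᵢ² = 1 - 4059/10609 = 0.6174

0.6174


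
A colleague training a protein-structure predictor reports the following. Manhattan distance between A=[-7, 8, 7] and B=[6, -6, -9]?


d = |-7-6| + |8+ 6| + |7+ 9|
  = 13 + 14 + 16
  = 43

43


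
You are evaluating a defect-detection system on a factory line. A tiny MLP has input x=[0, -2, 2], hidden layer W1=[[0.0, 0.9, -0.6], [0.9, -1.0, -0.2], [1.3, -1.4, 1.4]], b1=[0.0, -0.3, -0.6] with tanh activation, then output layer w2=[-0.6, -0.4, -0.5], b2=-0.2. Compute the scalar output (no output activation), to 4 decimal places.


z1[0] = (0.0)·(0) + (0.9)·(-2) + (-0.6)·(2) + 0.0 = -3.0
z1[1] = (0.9)·(0) + (-1.0)·(-2) + (-0.2)·(2) - 0.3 = 1.3
z1[2] = (1.3)·(0) + (-1.4)·(-2) + (1.4)·(2) - 0.6 = 5.0
h = tanh(z1) = [-0.9951, 0.8617, 0.9999]
output = (-0.6)·(-0.9951) + (-0.4)·(0.8617) + (-0.5)·(0.9999) - 0.2 = -0.4476

-0.4476


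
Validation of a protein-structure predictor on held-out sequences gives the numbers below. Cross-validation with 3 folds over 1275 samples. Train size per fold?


Fold size = 1275/3 = 425
Training per fold = 1275 - 425 = 850

850


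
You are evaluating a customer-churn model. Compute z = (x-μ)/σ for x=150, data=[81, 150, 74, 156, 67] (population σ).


μ = 105.6, σ = 39.0005
z = (150 - 105.6)/39.0005 = 1.1384

1.1384


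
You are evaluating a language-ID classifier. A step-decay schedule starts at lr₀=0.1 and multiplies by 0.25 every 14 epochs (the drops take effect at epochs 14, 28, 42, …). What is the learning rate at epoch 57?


n_drops = ⌊57/14⌋ = 4
lr = 0.1·0.25^4 = 0.1·0.00390625 = 0.000390625

0.000390625


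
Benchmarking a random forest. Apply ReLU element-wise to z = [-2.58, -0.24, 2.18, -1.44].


ReLU(-2.58) = max(0, -2.58) = 0.0
ReLU(-0.24) = max(0, -0.24) = 0.0
ReLU(2.18) = max(0, 2.18) = 2.18
ReLU(-1.44) = max(0, -1.44) = 0.0
result = [0.0, 0.0, 2.18, 0.0]

[0.0, 0.0, 2.18, 0.0]


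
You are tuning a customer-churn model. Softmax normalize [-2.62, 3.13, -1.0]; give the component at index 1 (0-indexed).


Exponentials: e^-2.62=0.0728, e^3.13=22.874, e^-1.0=0.3679
Sum = 23.3147
Softmax = [0.0031, 0.9811, 0.0158]
p[1] = 22.874/23.3147 = 0.9811

0.9811


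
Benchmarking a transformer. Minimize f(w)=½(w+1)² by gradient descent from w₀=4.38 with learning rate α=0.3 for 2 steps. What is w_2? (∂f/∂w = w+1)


step 1: grad = 4.38+1 = 5.38; w = 4.38 - 0.3·(5.38) = 2.766
step 2: grad = 2.766+1 = 3.766; w = 2.766 - 0.3·(3.766) = 1.6362

1.6362


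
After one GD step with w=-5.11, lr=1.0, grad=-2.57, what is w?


w_new = w - α·∇
= -5.11 - 1.0·-2.57
= -5.11 + 2.57
= -2.54

-2.54


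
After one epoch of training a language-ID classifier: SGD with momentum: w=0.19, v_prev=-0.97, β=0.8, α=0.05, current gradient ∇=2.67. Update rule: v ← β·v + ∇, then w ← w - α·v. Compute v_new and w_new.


v_new = 0.8·-0.97 + 2.67 = -0.776 + 2.67 = 1.894
w_new = 0.19 - 0.05·1.894 = 0.19 - 0.0947 = 0.0953

v_new=1.894, w_new=0.0953


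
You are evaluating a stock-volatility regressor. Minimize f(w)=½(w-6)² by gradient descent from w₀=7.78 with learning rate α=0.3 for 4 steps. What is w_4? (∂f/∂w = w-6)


step 1: grad = 7.78-6 = 1.78; w = 7.78 - 0.3·(1.78) = 7.246
step 2: grad = 7.246-6 = 1.246; w = 7.246 - 0.3·(1.246) = 6.8722
step 3: grad = 6.8722-6 = 0.8722; w = 6.8722 - 0.3·(0.8722) = 6.61054
step 4: grad = 6.61054-6 = 0.61054; w = 6.61054 - 0.3·(0.61054) = 6.427378

6.427378


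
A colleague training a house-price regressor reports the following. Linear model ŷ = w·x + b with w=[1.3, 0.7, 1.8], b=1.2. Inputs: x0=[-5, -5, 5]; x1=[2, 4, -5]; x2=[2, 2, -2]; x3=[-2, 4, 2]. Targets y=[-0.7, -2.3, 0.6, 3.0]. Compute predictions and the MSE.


ŷ0 = (1.3)·(-5) + (0.7)·(-5) + (1.8)·(5) + 1.2 = 0.2
ŷ1 = (1.3)·(2) + (0.7)·(4) + (1.8)·(-5) + 1.2 = -2.4
ŷ2 = (1.3)·(2) + (0.7)·(2) + (1.8)·(-2) + 1.2 = 1.6
ŷ3 = (1.3)·(-2) + (0.7)·(4) + (1.8)·(2) + 1.2 = 5.0
errors² = [0.81, 0.01, 1.0, 4.0]
MSE = 5.8200/4 = 1.455

1.455


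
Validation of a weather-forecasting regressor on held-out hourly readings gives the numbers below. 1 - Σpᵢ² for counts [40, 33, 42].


Probabilities: [40/115, 33/115, 42/115] ≈ [0.3478, 0.287, 0.3652]
Σpᵢ² = (1600 + 1089 + 1764)/115² = 4453/13225
Gini = 1 - Σpᵢ² = 1 - 4453/13225 = 0.6633

0.6633


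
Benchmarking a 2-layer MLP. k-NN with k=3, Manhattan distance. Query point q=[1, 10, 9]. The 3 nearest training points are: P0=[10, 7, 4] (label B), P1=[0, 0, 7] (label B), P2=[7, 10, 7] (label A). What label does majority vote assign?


d(q,P0) = 17  (label B)
d(q,P1) = 13  (label B)
d(q,P2) = 8  (label A)
Votes: A=1, B=2
Majority → B

B


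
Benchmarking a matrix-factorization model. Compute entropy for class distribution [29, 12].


Probabilities: [29/41, 12/41] ≈ [0.7073, 0.2927]
H = -((29/41)·log₂(29/41) + (12/41)·log₂(12/41))
  = 0.8722 bits

0.8722 bits


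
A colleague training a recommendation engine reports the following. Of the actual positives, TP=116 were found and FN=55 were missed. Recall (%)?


Recall = TP/(TP+FN)
= 116/(116+55)
= 116/171 = 67.84%

67.84%


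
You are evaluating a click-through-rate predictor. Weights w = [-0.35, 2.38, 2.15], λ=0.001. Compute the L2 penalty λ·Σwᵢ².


‖w‖₂² = (-0.35)² + (2.38)² + (2.15)²
     = 0.1225 + 5.6644 + 4.6225
     = 10.4094
λ·‖w‖₂² = 0.001·10.4094 = 0.010409

0.010409


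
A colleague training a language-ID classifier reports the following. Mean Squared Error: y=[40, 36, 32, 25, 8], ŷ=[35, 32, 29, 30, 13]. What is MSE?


Squared errors: (40-35)²=25, (36-32)²=16, (32-29)²=9, (25-30)²=25, (8-13)²=25
Sum = 100
MSE = 100/5 = 20

20


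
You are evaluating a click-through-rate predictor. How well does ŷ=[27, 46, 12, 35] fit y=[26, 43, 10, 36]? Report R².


ȳ = 28.75
SS_res = Σ(y-ŷ)² = 15
SS_tot = Σ(y-ȳ)² = 614.75
R² = 1 - SS_res/SS_tot = 1 - 0.0244 = 0.9756

0.9756


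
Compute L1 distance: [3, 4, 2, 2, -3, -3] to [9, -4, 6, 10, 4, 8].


d = |3-9| + |4+ 4| + |2-6| + |2-10| + |-3-4| + |-3-8|
  = 6 + 8 + 4 + 8 + 7 + 11
  = 44

44


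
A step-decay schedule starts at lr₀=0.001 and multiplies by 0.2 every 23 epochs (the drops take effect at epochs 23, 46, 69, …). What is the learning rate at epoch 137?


n_drops = ⌊137/23⌋ = 5
lr = 0.001·0.2^5 = 0.001·0.00032 = 0.00000032

0.00000032


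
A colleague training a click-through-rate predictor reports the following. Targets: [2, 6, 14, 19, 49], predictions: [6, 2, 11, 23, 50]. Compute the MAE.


Absolute errors: |2-6|=4, |6-2|=4, |14-11|=3, |19-23|=4, |49-50|=1
Sum = 16
MAE = 16/5 = 16/5

16/5


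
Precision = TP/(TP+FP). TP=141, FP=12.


Precision = TP/(TP+FP)
= 141/(141+12)
= 141/153 = 92.16%

92.16%


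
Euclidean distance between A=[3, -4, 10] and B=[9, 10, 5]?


d = √((3-9)² + (-4-10)² + (10-5)²)
  = √(36 + 196 + 25)
  = √257 = 16.0312

16.0312


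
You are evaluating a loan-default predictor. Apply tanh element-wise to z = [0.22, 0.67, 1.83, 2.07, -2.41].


tanh(0.22) = 0.2165
tanh(0.67) = 0.585
tanh(1.83) = 0.9498
tanh(2.07) = 0.9687
tanh(-2.41) = -0.984
result = [0.2165, 0.585, 0.9498, 0.9687, -0.984]

[0.2165, 0.585, 0.9498, 0.9687, -0.984]


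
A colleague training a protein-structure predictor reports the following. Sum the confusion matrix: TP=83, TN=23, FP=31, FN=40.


Total = TP + TN + FP + FN
= 83 + 23 + 31 + 40
= 177
(Predicted positive: 114, predicted negative: 63)

177


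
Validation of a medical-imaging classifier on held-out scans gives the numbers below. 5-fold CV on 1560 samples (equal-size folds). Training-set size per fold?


Fold size = 1560/5 = 312
Training per fold = 1560 - 312 = 1248

1248


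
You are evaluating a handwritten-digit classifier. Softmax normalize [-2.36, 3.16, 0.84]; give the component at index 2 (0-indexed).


Exponentials: e^-2.36=0.0944, e^3.16=23.5706, e^0.84=2.3164
Sum = 25.9814
Softmax = [0.0036, 0.9072, 0.0892]
p[2] = 2.3164/25.9814 = 0.0892

0.0892


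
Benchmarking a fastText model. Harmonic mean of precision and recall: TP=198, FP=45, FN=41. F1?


Precision = 198/243 = 0.8148
Recall = 198/239 = 0.8285
F1 = 2·P·R/(P+R) = 2·TP/(2·TP+FP+FN) = 396/(396+45+41) = 396/482 = 0.8216

0.8216


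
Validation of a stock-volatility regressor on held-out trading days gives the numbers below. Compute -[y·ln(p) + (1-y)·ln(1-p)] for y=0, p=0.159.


BCE = -[y·ln(p) + (1-y)·ln(1-p)]
= -0 - 1·ln(1-0.159)
= -ln(0.841) = 0.1732

0.1732


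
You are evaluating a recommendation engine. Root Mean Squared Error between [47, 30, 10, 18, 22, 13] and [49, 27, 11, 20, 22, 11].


MSE = 22/6 = 3.6667
RMSE = √(22/6) = 1.9149

1.9149


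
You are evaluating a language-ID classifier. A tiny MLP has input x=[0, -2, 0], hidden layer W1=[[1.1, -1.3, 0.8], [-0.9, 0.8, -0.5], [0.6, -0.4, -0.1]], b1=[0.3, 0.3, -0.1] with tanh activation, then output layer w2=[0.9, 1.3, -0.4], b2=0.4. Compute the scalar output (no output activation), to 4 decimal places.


z1[0] = (1.1)·(0) + (-1.3)·(-2) + (0.8)·(0) + 0.3 = 2.9
z1[1] = (-0.9)·(0) + (0.8)·(-2) + (-0.5)·(0) + 0.3 = -1.3
z1[2] = (0.6)·(0) + (-0.4)·(-2) + (-0.1)·(0) - 0.1 = 0.7
h = tanh(z1) = [0.994, -0.8617, 0.6044]
output = (0.9)·(0.994) + (1.3)·(-0.8617) + (-0.4)·(0.6044) + 0.4 = -0.0674

-0.0674


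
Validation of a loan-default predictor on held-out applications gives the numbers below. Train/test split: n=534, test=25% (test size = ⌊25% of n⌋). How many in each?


Test = ⌊534·25/100⌋ = 133
Train = 534 - 133 = 401

Train: 401, Test: 133


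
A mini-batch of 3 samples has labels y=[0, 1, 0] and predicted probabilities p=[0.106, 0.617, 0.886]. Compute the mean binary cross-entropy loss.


L[0] = -ln(1-0.106) = -ln(0.894) = 0.112
L[1] = -ln(0.617) = 0.4829
L[2] = -ln(1-0.886) = -ln(0.114) = 2.1716
mean = (0.112 + 0.4829 + 2.1716)/3 = 0.9222

0.9222


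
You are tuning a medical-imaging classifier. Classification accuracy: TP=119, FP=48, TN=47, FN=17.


Accuracy = (TP+TN)/(TP+TN+FP+FN)
= (119+47)/(231)
= 166/231 = 71.86%

71.86%


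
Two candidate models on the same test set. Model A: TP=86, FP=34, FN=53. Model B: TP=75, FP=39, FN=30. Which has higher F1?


Model A: P=86/120=0.7167, R=86/139=0.6187, F1=2PR/(P+R)=2TP/(2TP+FP+FN)=172/259=0.6641
Model B: P=75/114=0.6579, R=75/105=0.7143, F1=2PR/(P+R)=2TP/(2TP+FP+FN)=150/219=0.6849
0.6641 < 0.6849 → Model B

Model B


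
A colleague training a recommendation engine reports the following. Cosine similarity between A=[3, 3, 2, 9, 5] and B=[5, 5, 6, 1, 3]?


A·B = 3·5 + 3·5 + 2·6 + 9·1 + 5·3 = 66
‖A‖ = √128 = 11.3137, ‖B‖ = √96 = 9.798
cos = 66/(√128·√96) = 66/√12288 = 0.5954

0.5954


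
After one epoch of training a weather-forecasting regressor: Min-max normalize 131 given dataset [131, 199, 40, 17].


min=17, max=199
(131-17)/(199-17) = 114/182 = 0.6264

0.6264


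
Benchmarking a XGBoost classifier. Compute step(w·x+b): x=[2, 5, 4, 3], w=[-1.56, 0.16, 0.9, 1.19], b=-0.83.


z = (2)·(-1.56) + (5)·(0.16) + (4)·(0.9) + (3)·(1.19) - 0.83
  = 4.02
step(z) = 1 (z≥0)

1


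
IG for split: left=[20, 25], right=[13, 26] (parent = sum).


Parent = [33, 51], H_parent = 0.9666
H_left = 0.9911 (n=45), H_right = 0.9183 (n=39)
H_children = (45/84)·0.9911 + (39/84)·0.9183 = 0.9573
IG = 0.9666 - 0.9573 = 0.0093

0.0093


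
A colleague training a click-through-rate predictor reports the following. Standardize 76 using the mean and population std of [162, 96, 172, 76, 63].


μ = 113.8, σ = 44.8036
z = (76 - 113.8)/44.8036 = -0.8437

-0.8437


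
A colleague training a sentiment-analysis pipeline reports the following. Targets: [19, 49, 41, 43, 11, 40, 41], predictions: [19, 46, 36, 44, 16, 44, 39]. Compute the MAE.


Absolute errors: |19-19|=0, |49-46|=3, |41-36|=5, |43-44|=1, |11-16|=5, |40-44|=4, |41-39|=2
Sum = 20
MAE = 20/7 = 20/7

20/7


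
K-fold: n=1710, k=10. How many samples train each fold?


Fold size = 1710/10 = 171
Training per fold = 1710 - 171 = 1539

1539


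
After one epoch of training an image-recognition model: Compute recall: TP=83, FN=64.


Recall = TP/(TP+FN)
= 83/(83+64)
= 83/147 = 56.46%

56.46%


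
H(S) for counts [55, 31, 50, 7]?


Probabilities: [55/143, 31/143, 50/143, 7/143] ≈ [0.3846, 0.2168, 0.3497, 0.049]
H = -((55/143)·log₂(55/143) + (31/143)·log₂(31/143) + (50/143)·log₂(50/143) + (7/143)·log₂(7/143))
  = 1.7515 bits

1.7515 bits


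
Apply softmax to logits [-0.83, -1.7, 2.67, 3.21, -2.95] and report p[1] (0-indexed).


Exponentials: e^-0.83=0.436, e^-1.7=0.1827, e^2.67=14.44, e^3.21=24.7791, e^-2.95=0.0523
Sum = 39.8901
Softmax = [0.0109, 0.0046, 0.362, 0.6212, 0.0013]
p[1] = 0.1827/39.8901 = 0.0046

0.0046


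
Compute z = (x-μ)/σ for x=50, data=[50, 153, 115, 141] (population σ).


μ = 114.75, σ = 39.827
z = (50 - 114.75)/39.827 = -1.6258

-1.6258


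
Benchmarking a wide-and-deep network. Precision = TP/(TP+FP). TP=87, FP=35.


Precision = TP/(TP+FP)
= 87/(87+35)
= 87/122 = 71.31%

71.31%


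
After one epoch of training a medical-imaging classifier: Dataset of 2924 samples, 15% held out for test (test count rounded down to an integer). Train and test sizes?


Test = ⌊2924·15/100⌋ = 438
Train = 2924 - 438 = 2486

Train: 2486, Test: 438


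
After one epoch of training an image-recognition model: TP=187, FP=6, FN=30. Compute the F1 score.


Precision = 187/193 = 0.9689
Recall = 187/217 = 0.8618
F1 = 2·P·R/(P+R) = 2·TP/(2·TP+FP+FN) = 374/(374+6+30) = 374/410 = 0.9122

0.9122


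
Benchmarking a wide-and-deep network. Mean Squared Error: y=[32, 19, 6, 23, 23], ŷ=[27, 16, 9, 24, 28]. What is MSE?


Squared errors: (32-27)²=25, (19-16)²=9, (6-9)²=9, (23-24)²=1, (23-28)²=25
Sum = 69
MSE = 69/5 = 69/5

69/5


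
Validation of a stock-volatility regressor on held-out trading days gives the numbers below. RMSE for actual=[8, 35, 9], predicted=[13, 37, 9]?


MSE = 29/3 = 9.6667
RMSE = √(29/3) = 3.1091

3.1091


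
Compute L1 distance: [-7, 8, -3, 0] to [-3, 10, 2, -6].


d = |-7+ 3| + |8-10| + |-3-2| + |0+ 6|
  = 4 + 2 + 5 + 6
  = 17

17


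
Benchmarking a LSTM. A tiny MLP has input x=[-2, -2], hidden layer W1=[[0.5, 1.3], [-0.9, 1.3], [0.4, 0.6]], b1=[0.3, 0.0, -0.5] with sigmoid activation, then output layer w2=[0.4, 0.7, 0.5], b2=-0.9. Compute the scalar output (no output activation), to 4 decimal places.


z1[0] = (0.5)·(-2) + (1.3)·(-2) + 0.3 = -3.3
z1[1] = (-0.9)·(-2) + (1.3)·(-2) + 0.0 = -0.8
z1[2] = (0.4)·(-2) + (0.6)·(-2) - 0.5 = -2.5
h = sigmoid(z1) = [0.0356, 0.31, 0.0759]
output = (0.4)·(0.0356) + (0.7)·(0.31) + (0.5)·(0.0759) - 0.9 = -0.6308

-0.6308


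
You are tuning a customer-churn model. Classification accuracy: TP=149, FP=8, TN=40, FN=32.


Accuracy = (TP+TN)/(TP+TN+FP+FN)
= (149+40)/(229)
= 189/229 = 82.53%

82.53%


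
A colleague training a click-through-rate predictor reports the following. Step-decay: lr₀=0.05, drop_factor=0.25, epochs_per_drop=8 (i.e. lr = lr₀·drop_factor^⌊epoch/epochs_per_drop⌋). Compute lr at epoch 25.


n_drops = ⌊25/8⌋ = 3
lr = 0.05·0.25^3 = 0.05·0.015625 = 0.00078125

0.00078125


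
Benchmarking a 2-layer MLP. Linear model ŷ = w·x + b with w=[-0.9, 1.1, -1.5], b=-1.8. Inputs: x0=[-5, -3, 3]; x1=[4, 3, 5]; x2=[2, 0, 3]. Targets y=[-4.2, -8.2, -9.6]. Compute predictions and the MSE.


ŷ0 = (-0.9)·(-5) + (1.1)·(-3) + (-1.5)·(3) - 1.8 = -5.1
ŷ1 = (-0.9)·(4) + (1.1)·(3) + (-1.5)·(5) - 1.8 = -9.6
ŷ2 = (-0.9)·(2) + (1.1)·(0) + (-1.5)·(3) - 1.8 = -8.1
errors² = [0.81, 1.96, 2.25]
MSE = 5.0200/3 = 1.6733

1.6733


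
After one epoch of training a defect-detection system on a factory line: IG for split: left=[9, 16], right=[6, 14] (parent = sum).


Parent = [15, 30], H_parent = 0.9183
H_left = 0.9427 (n=25), H_right = 0.8813 (n=20)
H_children = (25/45)·0.9427 + (20/45)·0.8813 = 0.9154
IG = 0.9183 - 0.9154 = 0.0029

0.0029


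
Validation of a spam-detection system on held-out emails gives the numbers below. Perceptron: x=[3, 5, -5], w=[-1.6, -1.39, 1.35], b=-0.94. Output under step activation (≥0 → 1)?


z = (3)·(-1.6) + (5)·(-1.39) + (-5)·(1.35) - 0.94
  = -19.44
step(z) = 0 (z<0)

0


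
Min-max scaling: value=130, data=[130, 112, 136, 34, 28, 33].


min=28, max=136
(130-28)/(136-28) = 102/108 = 0.9444

0.9444


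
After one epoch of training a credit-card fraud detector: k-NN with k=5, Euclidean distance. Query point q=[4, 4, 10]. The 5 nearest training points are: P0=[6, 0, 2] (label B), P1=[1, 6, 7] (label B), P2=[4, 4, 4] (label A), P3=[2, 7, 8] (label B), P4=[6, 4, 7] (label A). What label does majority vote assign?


d(q,P0) = 9.1652  (label B)
d(q,P1) = 4.6904  (label B)
d(q,P2) = 6.0  (label A)
d(q,P3) = 4.1231  (label B)
d(q,P4) = 3.6056  (label A)
Votes: A=2, B=3
Majority → B

B


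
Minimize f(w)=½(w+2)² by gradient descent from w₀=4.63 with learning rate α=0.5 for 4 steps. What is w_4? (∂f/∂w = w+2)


step 1: grad = 4.63+2 = 6.63; w = 4.63 - 0.5·(6.63) = 1.315
step 2: grad = 1.315+2 = 3.315; w = 1.315 - 0.5·(3.315) = -0.3425
step 3: grad = -0.3425+2 = 1.6575; w = -0.3425 - 0.5·(1.6575) = -1.17125
step 4: grad = -1.17125+2 = 0.82875; w = -1.17125 - 0.5·(0.82875) = -1.585625

-1.585625


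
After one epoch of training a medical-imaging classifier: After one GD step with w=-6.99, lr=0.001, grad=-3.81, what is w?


w_new = w - α·∇
= -6.99 - 0.001·-3.81
= -6.99 + 0.00381
= -6.98619

-6.98619


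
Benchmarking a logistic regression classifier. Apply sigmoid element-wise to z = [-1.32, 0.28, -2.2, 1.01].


σ(-1.32) = 1/(1+e^1.32) = 0.2108
σ(0.28) = 1/(1+e^-0.28) = 0.5695
σ(-2.2) = 1/(1+e^2.2) = 0.0998
σ(1.01) = 1/(1+e^-1.01) = 0.733
result = [0.2108, 0.5695, 0.0998, 0.733]

[0.2108, 0.5695, 0.0998, 0.733]


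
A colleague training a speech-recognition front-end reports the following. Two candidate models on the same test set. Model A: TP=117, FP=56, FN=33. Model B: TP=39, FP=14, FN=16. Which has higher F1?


Model A: P=117/173=0.6763, R=117/150=0.78, F1=2PR/(P+R)=2TP/(2TP+FP+FN)=234/323=0.7245
Model B: P=39/53=0.7358, R=39/55=0.7091, F1=2PR/(P+R)=2TP/(2TP+FP+FN)=78/108=0.7222
0.7245 > 0.7222 → Model A

Model A


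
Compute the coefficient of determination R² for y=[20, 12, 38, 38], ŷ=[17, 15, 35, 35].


ȳ = 27
SS_res = Σ(y-ŷ)² = 36
SS_tot = Σ(y-ȳ)² = 516
R² = 1 - SS_res/SS_tot = 1 - 0.0698 = 0.9302

0.9302


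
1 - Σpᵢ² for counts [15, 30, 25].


Probabilities: [15/70, 30/70, 25/70] ≈ [0.2143, 0.4286, 0.3571]
Σpᵢ² = (225 + 900 + 625)/70² = 1750/4900
Gini = 1 - Σpᵢ² = 1 - 1750/4900 = 0.6429

0.6429


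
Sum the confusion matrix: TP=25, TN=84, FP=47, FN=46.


Total = TP + TN + FP + FN
= 25 + 84 + 47 + 46
= 202
(Predicted positive: 72, predicted negative: 130)

202


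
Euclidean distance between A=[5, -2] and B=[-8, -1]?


d = √((5+ 8)² + (-2+ 1)²)
  = √(169 + 1)
  = √170 = 13.0384

13.0384


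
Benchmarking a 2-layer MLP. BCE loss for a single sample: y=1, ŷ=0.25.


BCE = -[y·ln(p) + (1-y)·ln(1-p)]
= -1·ln(0.25) - 0
= -ln(0.25) = 1.3863

1.3863


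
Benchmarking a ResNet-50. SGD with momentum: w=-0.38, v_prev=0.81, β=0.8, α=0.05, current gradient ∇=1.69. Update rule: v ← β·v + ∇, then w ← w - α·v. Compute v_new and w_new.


v_new = 0.8·0.81 + 1.69 = 0.648 + 1.69 = 2.338
w_new = -0.38 - 0.05·2.338 = -0.38 - 0.1169 = -0.4969

v_new=2.338, w_new=-0.4969


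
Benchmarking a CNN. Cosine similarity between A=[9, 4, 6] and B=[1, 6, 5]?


A·B = 9·1 + 4·6 + 6·5 = 63
‖A‖ = √133 = 11.5326, ‖B‖ = √62 = 7.874
cos = 63/(√133·√62) = 63/√8246 = 0.6938

0.6938


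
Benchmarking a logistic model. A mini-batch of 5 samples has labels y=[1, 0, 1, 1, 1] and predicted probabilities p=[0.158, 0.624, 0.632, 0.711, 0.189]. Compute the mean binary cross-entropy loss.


L[0] = -ln(0.158) = 1.8452
L[1] = -ln(1-0.624) = -ln(0.376) = 0.9782
L[2] = -ln(0.632) = 0.4589
L[3] = -ln(0.711) = 0.3411
L[4] = -ln(0.189) = 1.666
mean = (1.8452 + 0.9782 + 0.4589 + 0.3411 + 1.666)/5 = 1.0579

1.0579


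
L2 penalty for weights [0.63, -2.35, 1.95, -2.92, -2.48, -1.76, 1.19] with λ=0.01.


‖w‖₂² = (0.63)² + (-2.35)² + (1.95)² + (-2.92)² + (-2.48)² + (-1.76)² + (1.19)²
     = 0.3969 + 5.5225 + 3.8025 + 8.5264 + 6.1504 + 3.0976 + 1.4161
     = 28.9124
λ·‖w‖₂² = 0.01·28.9124 = 0.289124

0.289124


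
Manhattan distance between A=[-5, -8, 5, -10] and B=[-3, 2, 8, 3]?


d = |-5+ 3| + |-8-2| + |5-8| + |-10-3|
  = 2 + 10 + 3 + 13
  = 28

28


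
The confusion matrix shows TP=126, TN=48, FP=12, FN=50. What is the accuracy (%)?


Accuracy = (TP+TN)/(TP+TN+FP+FN)
= (126+48)/(236)
= 174/236 = 73.73%

73.73%


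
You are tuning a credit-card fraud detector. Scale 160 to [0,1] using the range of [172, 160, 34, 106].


min=34, max=172
(160-34)/(172-34) = 126/138 = 0.913

0.913


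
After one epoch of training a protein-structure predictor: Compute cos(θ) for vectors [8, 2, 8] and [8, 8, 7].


A·B = 8·8 + 2·8 + 8·7 = 136
‖A‖ = √132 = 11.4891, ‖B‖ = √177 = 13.3041
cos = 136/(√132·√177) = 136/√23364 = 0.8897

0.8897


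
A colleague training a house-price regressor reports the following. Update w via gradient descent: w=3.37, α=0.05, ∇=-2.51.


w_new = w - α·∇
= 3.37 - 0.05·-2.51
= 3.37 + 0.1255
= 3.4955

3.4955


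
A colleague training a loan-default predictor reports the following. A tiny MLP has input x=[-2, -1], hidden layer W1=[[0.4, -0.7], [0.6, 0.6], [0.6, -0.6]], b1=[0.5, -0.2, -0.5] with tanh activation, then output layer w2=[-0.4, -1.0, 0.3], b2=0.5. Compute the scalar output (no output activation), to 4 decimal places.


z1[0] = (0.4)·(-2) + (-0.7)·(-1) + 0.5 = 0.4
z1[1] = (0.6)·(-2) + (0.6)·(-1) - 0.2 = -2.0
z1[2] = (0.6)·(-2) + (-0.6)·(-1) - 0.5 = -1.1
h = tanh(z1) = [0.3799, -0.964, -0.8005]
output = (-0.4)·(0.3799) + (-1.0)·(-0.964) + (0.3)·(-0.8005) + 0.5 = 1.0719

1.0719


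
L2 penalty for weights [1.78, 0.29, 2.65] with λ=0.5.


‖w‖₂² = (1.78)² + (0.29)² + (2.65)²
     = 3.1684 + 0.0841 + 7.0225
     = 10.275
λ·‖w‖₂² = 0.5·10.275 = 5.1375

5.1375


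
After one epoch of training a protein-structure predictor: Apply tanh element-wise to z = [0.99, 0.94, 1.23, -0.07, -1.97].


tanh(0.99) = 0.7574
tanh(0.94) = 0.7352
tanh(1.23) = 0.8426
tanh(-0.07) = -0.0699
tanh(-1.97) = -0.9618
result = [0.7574, 0.7352, 0.8426, -0.0699, -0.9618]

[0.7574, 0.7352, 0.8426, -0.0699, -0.9618]


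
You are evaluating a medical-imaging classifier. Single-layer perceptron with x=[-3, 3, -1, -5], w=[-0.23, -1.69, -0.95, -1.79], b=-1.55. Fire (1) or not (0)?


z = (-3)·(-0.23) + (3)·(-1.69) + (-1)·(-0.95) + (-5)·(-1.79) - 1.55
  = 3.97
step(z) = 1 (z≥0)

1


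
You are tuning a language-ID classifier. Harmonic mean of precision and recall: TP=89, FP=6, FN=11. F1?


Precision = 89/95 = 0.9368
Recall = 89/100 = 0.89
F1 = 2·P·R/(P+R) = 2·TP/(2·TP+FP+FN) = 178/(178+6+11) = 178/195 = 0.9128

0.9128


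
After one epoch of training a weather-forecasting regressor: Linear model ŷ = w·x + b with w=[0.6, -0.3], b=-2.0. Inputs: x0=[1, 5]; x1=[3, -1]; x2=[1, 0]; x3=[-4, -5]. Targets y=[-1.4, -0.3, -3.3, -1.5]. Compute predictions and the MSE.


ŷ0 = (0.6)·(1) + (-0.3)·(5) - 2.0 = -2.9
ŷ1 = (0.6)·(3) + (-0.3)·(-1) - 2.0 = 0.1
ŷ2 = (0.6)·(1) + (-0.3)·(0) - 2.0 = -1.4
ŷ3 = (0.6)·(-4) + (-0.3)·(-5) - 2.0 = -2.9
errors² = [2.25, 0.16, 3.61, 1.96]
MSE = 7.9800/4 = 1.995

1.995


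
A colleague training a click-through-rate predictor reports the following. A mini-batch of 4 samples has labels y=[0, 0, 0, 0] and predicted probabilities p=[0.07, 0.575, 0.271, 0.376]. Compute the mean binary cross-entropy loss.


L[0] = -ln(1-0.07) = -ln(0.93) = 0.0726
L[1] = -ln(1-0.575) = -ln(0.425) = 0.8557
L[2] = -ln(1-0.271) = -ln(0.729) = 0.3161
L[3] = -ln(1-0.376) = -ln(0.624) = 0.4716
mean = (0.0726 + 0.8557 + 0.3161 + 0.4716)/4 = 0.429

0.429


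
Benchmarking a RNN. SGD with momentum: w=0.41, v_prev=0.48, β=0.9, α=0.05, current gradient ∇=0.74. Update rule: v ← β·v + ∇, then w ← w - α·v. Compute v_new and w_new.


v_new = 0.9·0.48 + 0.74 = 0.432 + 0.74 = 1.172
w_new = 0.41 - 0.05·1.172 = 0.41 - 0.0586 = 0.3514

v_new=1.172, w_new=0.3514


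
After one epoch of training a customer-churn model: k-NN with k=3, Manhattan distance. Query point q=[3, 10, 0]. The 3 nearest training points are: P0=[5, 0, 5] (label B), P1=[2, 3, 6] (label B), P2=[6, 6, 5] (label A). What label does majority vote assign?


d(q,P0) = 17  (label B)
d(q,P1) = 14  (label B)
d(q,P2) = 12  (label A)
Votes: A=1, B=2
Majority → B

B


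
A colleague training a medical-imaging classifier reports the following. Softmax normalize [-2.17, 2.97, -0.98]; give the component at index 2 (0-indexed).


Exponentials: e^-2.17=0.1142, e^2.97=19.4919, e^-0.98=0.3753
Sum = 19.9814
Softmax = [0.0057, 0.9755, 0.0188]
p[2] = 0.3753/19.9814 = 0.0188

0.0188


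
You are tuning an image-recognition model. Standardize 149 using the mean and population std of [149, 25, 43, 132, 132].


μ = 96.2, σ = 51.4797
z = (149 - 96.2)/51.4797 = 1.0256

1.0256


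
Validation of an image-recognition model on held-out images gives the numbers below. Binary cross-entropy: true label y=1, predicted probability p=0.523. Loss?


BCE = -[y·ln(p) + (1-y)·ln(1-p)]
= -1·ln(0.523) - 0
= -ln(0.523) = 0.6482

0.6482


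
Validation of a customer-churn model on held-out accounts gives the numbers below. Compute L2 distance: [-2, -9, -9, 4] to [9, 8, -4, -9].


d = √((-2-9)² + (-9-8)² + (-9+ 4)² + (4+ 9)²)
  = √(121 + 289 + 25 + 169)
  = √604 = 24.5764

24.5764


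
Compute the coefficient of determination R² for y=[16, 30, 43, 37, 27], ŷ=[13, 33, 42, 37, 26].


ȳ = 30.6
SS_res = Σ(y-ŷ)² = 20
SS_tot = Σ(y-ȳ)² = 421.2
R² = 1 - SS_res/SS_tot = 1 - 0.0475 = 0.9525

0.9525


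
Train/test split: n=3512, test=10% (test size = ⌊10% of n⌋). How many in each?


Test = ⌊3512·10/100⌋ = 351
Train = 3512 - 351 = 3161

Train: 3161, Test: 351


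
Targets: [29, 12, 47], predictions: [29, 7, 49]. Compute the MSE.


Squared errors: (29-29)²=0, (12-7)²=25, (47-49)²=4
Sum = 29
MSE = 29/3 = 29/3

29/3


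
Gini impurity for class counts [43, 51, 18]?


Probabilities: [43/112, 51/112, 18/112] ≈ [0.3839, 0.4554, 0.1607]
Σpᵢ² = (1849 + 2601 + 324)/112² = 4774/12544
Gini = 1 - Σpᵢ² = 1 - 4774/12544 = 0.6194

0.6194


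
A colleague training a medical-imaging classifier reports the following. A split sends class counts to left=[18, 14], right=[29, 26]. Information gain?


Parent = [47, 40], H_parent = 0.9953
H_left = 0.9887 (n=32), H_right = 0.9979 (n=55)
H_children = (32/87)·0.9887 + (55/87)·0.9979 = 0.9945
IG = 0.9953 - 0.9945 = 0.0008

0.0008


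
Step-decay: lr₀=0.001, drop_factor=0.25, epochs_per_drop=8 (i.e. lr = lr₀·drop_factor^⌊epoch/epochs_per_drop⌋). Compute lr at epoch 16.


n_drops = ⌊16/8⌋ = 2
lr = 0.001·0.25^2 = 0.001·0.0625 = 0.0000625

0.0000625


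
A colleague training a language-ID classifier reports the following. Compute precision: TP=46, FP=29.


Precision = TP/(TP+FP)
= 46/(46+29)
= 46/75 = 61.33%

61.33%


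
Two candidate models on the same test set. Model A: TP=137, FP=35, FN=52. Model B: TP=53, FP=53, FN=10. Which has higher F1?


Model A: P=137/172=0.7965, R=137/189=0.7249, F1=2PR/(P+R)=2TP/(2TP+FP+FN)=274/361=0.759
Model B: P=53/106=0.5, R=53/63=0.8413, F1=2PR/(P+R)=2TP/(2TP+FP+FN)=106/169=0.6272
0.759 > 0.6272 → Model A

Model A


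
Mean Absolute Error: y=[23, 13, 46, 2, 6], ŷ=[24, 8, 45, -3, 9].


Absolute errors: |23-24|=1, |13-8|=5, |46-45|=1, |2+ 3|=5, |6-9|=3
Sum = 15
MAE = 15/5 = 3

3


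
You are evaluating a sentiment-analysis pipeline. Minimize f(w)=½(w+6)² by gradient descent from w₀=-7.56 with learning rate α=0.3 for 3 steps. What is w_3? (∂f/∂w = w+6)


step 1: grad = -7.56+6 = -1.56; w = -7.56 - 0.3·(-1.56) = -7.092
step 2: grad = -7.092+6 = -1.092; w = -7.092 - 0.3·(-1.092) = -6.7644
step 3: grad = -6.7644+6 = -0.7644; w = -6.7644 - 0.3·(-0.7644) = -6.53508

-6.53508


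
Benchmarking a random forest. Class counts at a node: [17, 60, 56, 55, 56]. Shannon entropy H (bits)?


Probabilities: [17/244, 60/244, 56/244, 55/244, 56/244] ≈ [0.0697, 0.2459, 0.2295, 0.2254, 0.2295]
H = -((17/244)·log₂(17/244) + (60/244)·log₂(60/244) + (56/244)·log₂(56/244) + (55/244)·log₂(55/244) + (56/244)·log₂(56/244))
  = 2.2246 bits

2.2246 bits


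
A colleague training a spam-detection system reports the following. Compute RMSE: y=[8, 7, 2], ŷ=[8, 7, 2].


MSE = 0/3 = 0
RMSE = √(0/3) = 0.0

0.0


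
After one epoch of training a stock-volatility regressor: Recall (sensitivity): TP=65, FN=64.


Recall = TP/(TP+FN)
= 65/(65+64)
= 65/129 = 50.39%

50.39%


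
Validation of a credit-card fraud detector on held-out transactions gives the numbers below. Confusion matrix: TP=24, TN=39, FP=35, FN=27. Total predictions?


Total = TP + TN + FP + FN
= 24 + 39 + 35 + 27
= 125
(Predicted positive: 59, predicted negative: 66)

125


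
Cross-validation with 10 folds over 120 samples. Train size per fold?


Fold size = 120/10 = 12
Training per fold = 120 - 12 = 108

108


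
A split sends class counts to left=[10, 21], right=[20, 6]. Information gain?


Parent = [30, 27], H_parent = 0.998
H_left = 0.9072 (n=31), H_right = 0.7793 (n=26)
H_children = (31/57)·0.9072 + (26/57)·0.7793 = 0.8489
IG = 0.998 - 0.8489 = 0.1491

0.1491


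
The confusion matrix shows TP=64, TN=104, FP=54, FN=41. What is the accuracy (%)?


Accuracy = (TP+TN)/(TP+TN+FP+FN)
= (64+104)/(263)
= 168/263 = 63.88%

63.88%


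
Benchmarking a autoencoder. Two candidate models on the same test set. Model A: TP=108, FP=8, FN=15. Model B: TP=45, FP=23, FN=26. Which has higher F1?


Model A: P=108/116=0.931, R=108/123=0.878, F1=2PR/(P+R)=2TP/(2TP+FP+FN)=216/239=0.9038
Model B: P=45/68=0.6618, R=45/71=0.6338, F1=2PR/(P+R)=2TP/(2TP+FP+FN)=90/139=0.6475
0.9038 > 0.6475 → Model A

Model A


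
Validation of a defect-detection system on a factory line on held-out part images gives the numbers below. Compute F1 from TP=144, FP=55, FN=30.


Precision = 144/199 = 0.7236
Recall = 144/174 = 0.8276
F1 = 2·P·R/(P+R) = 2·TP/(2·TP+FP+FN) = 288/(288+55+30) = 288/373 = 0.7721

0.7721


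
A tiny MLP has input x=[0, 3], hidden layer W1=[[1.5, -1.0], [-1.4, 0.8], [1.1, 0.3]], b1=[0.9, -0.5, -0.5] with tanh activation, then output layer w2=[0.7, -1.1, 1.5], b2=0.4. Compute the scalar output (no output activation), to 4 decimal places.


z1[0] = (1.5)·(0) + (-1.0)·(3) + 0.9 = -2.1
z1[1] = (-1.4)·(0) + (0.8)·(3) - 0.5 = 1.9
z1[2] = (1.1)·(0) + (0.3)·(3) - 0.5 = 0.4
h = tanh(z1) = [-0.9705, 0.9562, 0.3799]
output = (0.7)·(-0.9705) + (-1.1)·(0.9562) + (1.5)·(0.3799) + 0.4 = -0.7613

-0.7613


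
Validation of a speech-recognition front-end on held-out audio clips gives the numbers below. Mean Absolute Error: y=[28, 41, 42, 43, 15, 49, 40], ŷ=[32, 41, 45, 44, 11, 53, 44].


Absolute errors: |28-32|=4, |41-41|=0, |42-45|=3, |43-44|=1, |15-11|=4, |49-53|=4, |40-44|=4
Sum = 20
MAE = 20/7 = 20/7

20/7


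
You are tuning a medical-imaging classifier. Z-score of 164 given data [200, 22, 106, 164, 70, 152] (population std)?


μ = 119, σ = 60.075
z = (164 - 119)/60.075 = 0.7491

0.7491


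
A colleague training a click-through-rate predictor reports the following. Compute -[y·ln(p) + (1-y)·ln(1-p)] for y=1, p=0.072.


BCE = -[y·ln(p) + (1-y)·ln(1-p)]
= -1·ln(0.072) - 0
= -ln(0.072) = 2.6311

2.6311


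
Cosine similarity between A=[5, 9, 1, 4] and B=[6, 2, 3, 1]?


A·B = 5·6 + 9·2 + 1·3 + 4·1 = 55
‖A‖ = √123 = 11.0905, ‖B‖ = √50 = 7.0711
cos = 55/(√123·√50) = 55/√6150 = 0.7013

0.7013


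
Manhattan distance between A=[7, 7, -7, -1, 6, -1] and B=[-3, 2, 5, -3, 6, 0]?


d = |7+ 3| + |7-2| + |-7-5| + |-1+ 3| + |6-6| + |-1-0|
  = 10 + 5 + 12 + 2 + 0 + 1
  = 30

30


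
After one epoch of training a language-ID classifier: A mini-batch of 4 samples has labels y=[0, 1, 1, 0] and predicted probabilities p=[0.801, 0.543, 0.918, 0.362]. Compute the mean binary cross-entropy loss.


L[0] = -ln(1-0.801) = -ln(0.199) = 1.6145
L[1] = -ln(0.543) = 0.6106
L[2] = -ln(0.918) = 0.0856
L[3] = -ln(1-0.362) = -ln(0.638) = 0.4494
mean = (1.6145 + 0.6106 + 0.0856 + 0.4494)/4 = 0.69

0.69


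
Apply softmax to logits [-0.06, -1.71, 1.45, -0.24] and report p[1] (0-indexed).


Exponentials: e^-0.06=0.9418, e^-1.71=0.1809, e^1.45=4.2631, e^-0.24=0.7866
Sum = 6.1724
Softmax = [0.1526, 0.0293, 0.6907, 0.1274]
p[1] = 0.1809/6.1724 = 0.0293

0.0293


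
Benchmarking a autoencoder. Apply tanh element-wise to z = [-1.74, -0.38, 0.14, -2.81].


tanh(-1.74) = -0.9402
tanh(-0.38) = -0.3627
tanh(0.14) = 0.1391
tanh(-2.81) = -0.9928
result = [-0.9402, -0.3627, 0.1391, -0.9928]

[-0.9402, -0.3627, 0.1391, -0.9928]


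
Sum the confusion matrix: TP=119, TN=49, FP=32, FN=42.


Total = TP + TN + FP + FN
= 119 + 49 + 32 + 42
= 242
(Predicted positive: 151, predicted negative: 91)

242


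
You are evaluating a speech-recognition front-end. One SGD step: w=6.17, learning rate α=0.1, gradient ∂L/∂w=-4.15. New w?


w_new = w - α·∇
= 6.17 - 0.1·-4.15
= 6.17 + 0.415
= 6.585

6.585


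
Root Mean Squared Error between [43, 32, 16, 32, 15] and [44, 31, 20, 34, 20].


MSE = 47/5 = 9.4
RMSE = √(47/5) = 3.0659

3.0659


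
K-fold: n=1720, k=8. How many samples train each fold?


Fold size = 1720/8 = 215
Training per fold = 1720 - 215 = 1505

1505


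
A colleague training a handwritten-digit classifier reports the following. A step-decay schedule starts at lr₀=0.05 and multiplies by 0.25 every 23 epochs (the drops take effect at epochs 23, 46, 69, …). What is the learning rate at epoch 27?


n_drops = ⌊27/23⌋ = 1
lr = 0.05·0.25^1 = 0.05·0.25 = 0.0125

0.0125


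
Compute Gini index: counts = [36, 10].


Probabilities: [36/46, 10/46] ≈ [0.7826, 0.2174]
Σpᵢ² = (1296 + 100)/46² = 1396/2116
Gini = 1 - Σpᵢ² = 1 - 1396/2116 = 0.3403

0.3403


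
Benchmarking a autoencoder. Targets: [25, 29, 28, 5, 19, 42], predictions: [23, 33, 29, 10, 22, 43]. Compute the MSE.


Squared errors: (25-23)²=4, (29-33)²=16, (28-29)²=1, (5-10)²=25, (19-22)²=9, (42-43)²=1
Sum = 56
MSE = 56/6 = 28/3

28/3


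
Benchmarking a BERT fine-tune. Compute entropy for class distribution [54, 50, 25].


Probabilities: [54/129, 50/129, 25/129] ≈ [0.4186, 0.3876, 0.1938]
H = -((54/129)·log₂(54/129) + (50/129)·log₂(50/129) + (25/129)·log₂(25/129))
  = 1.5147 bits

1.5147 bits


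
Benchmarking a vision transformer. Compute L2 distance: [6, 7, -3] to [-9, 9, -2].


d = √((6+ 9)² + (7-9)² + (-3+ 2)²)
  = √(225 + 4 + 1)
  = √230 = 15.1658

15.1658


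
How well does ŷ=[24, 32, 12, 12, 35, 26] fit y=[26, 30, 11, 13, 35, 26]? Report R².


ȳ = 23.5
SS_res = Σ(y-ŷ)² = 10
SS_tot = Σ(y-ȳ)² = 453.5
R² = 1 - SS_res/SS_tot = 1 - 0.0221 = 0.9779

0.9779


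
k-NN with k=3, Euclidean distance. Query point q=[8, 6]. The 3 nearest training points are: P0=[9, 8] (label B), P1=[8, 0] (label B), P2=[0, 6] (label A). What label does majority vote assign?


d(q,P0) = 2.2361  (label B)
d(q,P1) = 6.0  (label B)
d(q,P2) = 8.0  (label A)
Votes: A=1, B=2
Majority → B

B


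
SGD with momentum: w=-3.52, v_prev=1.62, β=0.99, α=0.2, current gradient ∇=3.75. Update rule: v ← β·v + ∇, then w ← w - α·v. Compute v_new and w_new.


v_new = 0.99·1.62 + 3.75 = 1.6038 + 3.75 = 5.3538
w_new = -3.52 - 0.2·5.3538 = -3.52 - 1.07076 = -4.59076

v_new=5.3538, w_new=-4.59076


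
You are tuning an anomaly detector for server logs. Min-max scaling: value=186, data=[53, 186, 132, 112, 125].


min=53, max=186
(186-53)/(186-53) = 133/133 = 1.0

1.0


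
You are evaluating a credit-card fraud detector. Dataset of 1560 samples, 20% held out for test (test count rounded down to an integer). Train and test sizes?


Test = ⌊1560·20/100⌋ = 312
Train = 1560 - 312 = 1248

Train: 1248, Test: 312


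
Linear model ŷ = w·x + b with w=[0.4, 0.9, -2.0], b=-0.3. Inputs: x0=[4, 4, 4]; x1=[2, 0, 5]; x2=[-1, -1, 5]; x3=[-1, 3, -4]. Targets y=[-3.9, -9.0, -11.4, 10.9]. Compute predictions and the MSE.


ŷ0 = (0.4)·(4) + (0.9)·(4) + (-2.0)·(4) - 0.3 = -3.1
ŷ1 = (0.4)·(2) + (0.9)·(0) + (-2.0)·(5) - 0.3 = -9.5
ŷ2 = (0.4)·(-1) + (0.9)·(-1) + (-2.0)·(5) - 0.3 = -11.6
ŷ3 = (0.4)·(-1) + (0.9)·(3) + (-2.0)·(-4) - 0.3 = 10.0
errors² = [0.64, 0.25, 0.04, 0.81]
MSE = 1.7400/4 = 0.435

0.435


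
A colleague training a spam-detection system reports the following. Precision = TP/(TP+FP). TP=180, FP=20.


Precision = TP/(TP+FP)
= 180/(180+20)
= 180/200 = 90.0%

90.0%


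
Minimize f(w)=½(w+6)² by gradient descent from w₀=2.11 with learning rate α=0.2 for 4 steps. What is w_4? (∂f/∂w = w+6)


step 1: grad = 2.11+6 = 8.11; w = 2.11 - 0.2·(8.11) = 0.488
step 2: grad = 0.488+6 = 6.488; w = 0.488 - 0.2·(6.488) = -0.8096
step 3: grad = -0.8096+6 = 5.1904; w = -0.8096 - 0.2·(5.1904) = -1.84768
step 4: grad = -1.84768+6 = 4.15232; w = -1.84768 - 0.2·(4.15232) = -2.678144

-2.678144


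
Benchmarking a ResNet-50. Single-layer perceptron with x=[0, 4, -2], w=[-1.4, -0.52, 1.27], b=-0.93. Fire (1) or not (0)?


z = (0)·(-1.4) + (4)·(-0.52) + (-2)·(1.27) - 0.93
  = -5.55
step(z) = 0 (z<0)

0


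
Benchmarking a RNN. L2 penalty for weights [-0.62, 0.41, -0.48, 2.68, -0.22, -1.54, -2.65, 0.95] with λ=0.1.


‖w‖₂² = (-0.62)² + (0.41)² + (-0.48)² + (2.68)² + (-0.22)² + (-1.54)² + (-2.65)² + (0.95)²
     = 0.3844 + 0.1681 + 0.2304 + 7.1824 + 0.0484 + 2.3716 + 7.0225 + 0.9025
     = 18.3103
λ·‖w‖₂² = 0.1·18.3103 = 1.83103

1.83103


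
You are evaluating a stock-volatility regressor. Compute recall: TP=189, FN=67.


Recall = TP/(TP+FN)
= 189/(189+67)
= 189/256 = 73.83%

73.83%


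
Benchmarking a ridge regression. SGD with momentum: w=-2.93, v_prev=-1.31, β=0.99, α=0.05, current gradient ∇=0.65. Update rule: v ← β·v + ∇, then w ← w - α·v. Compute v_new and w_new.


v_new = 0.99·-1.31 + 0.65 = -1.2969 + 0.65 = -0.6469
w_new = -2.93 - 0.05·-0.6469 = -2.93 + 0.032345 = -2.897655

v_new=-0.6469, w_new=-2.897655


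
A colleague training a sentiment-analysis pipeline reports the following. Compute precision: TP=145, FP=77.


Precision = TP/(TP+FP)
= 145/(145+77)
= 145/222 = 65.32%

65.32%


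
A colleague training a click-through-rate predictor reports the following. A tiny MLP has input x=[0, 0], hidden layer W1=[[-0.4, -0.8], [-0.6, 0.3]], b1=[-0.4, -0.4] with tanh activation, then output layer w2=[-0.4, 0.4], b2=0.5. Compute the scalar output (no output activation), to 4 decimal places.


z1[0] = (-0.4)·(0) + (-0.8)·(0) - 0.4 = -0.4
z1[1] = (-0.6)·(0) + (0.3)·(0) - 0.4 = -0.4
h = tanh(z1) = [-0.3799, -0.3799]
output = (-0.4)·(-0.3799) + (0.4)·(-0.3799) + 0.5 = 0.5

0.5


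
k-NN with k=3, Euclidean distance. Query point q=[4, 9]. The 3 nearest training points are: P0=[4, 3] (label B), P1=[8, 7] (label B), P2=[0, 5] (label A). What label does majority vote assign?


d(q,P0) = 6.0  (label B)
d(q,P1) = 4.4721  (label B)
d(q,P2) = 5.6569  (label A)
Votes: A=1, B=2
Majority → B

B
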